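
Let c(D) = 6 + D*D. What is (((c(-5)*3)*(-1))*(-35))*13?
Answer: 42315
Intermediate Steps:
c(D) = 6 + D**2
(((c(-5)*3)*(-1))*(-35))*13 = ((((6 + (-5)**2)*3)*(-1))*(-35))*13 = ((((6 + 25)*3)*(-1))*(-35))*13 = (((31*3)*(-1))*(-35))*13 = ((93*(-1))*(-35))*13 = -93*(-35)*13 = 3255*13 = 42315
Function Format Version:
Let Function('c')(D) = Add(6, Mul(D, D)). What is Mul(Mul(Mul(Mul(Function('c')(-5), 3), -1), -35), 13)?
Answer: 42315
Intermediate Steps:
Function('c')(D) = Add(6, Pow(D, 2))
Mul(Mul(Mul(Mul(Function('c')(-5), 3), -1), -35), 13) = Mul(Mul(Mul(Mul(Add(6, Pow(-5, 2)), 3), -1), -35), 13) = Mul(Mul(Mul(Mul(Add(6, 25), 3), -1), -35), 13) = Mul(Mul(Mul(Mul(31, 3), -1), -35), 13) = Mul(Mul(Mul(93, -1), -35), 13) = Mul(Mul(-93, -35), 13) = Mul(3255, 13) = 42315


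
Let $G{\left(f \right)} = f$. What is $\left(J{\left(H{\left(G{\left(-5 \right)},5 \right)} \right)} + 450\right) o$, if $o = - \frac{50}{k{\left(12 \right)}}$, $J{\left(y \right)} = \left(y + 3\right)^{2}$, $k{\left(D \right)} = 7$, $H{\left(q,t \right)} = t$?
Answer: $- \frac{25700}{7} \approx -3671.4$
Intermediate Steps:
$J{\left(y \right)} = \left(3 + y\right)^{2}$
$o = - \frac{50}{7} \approx -7.1429$
$\left(J{\left(H{\left(G{\left(-5 \right)},5 \right)} \right)} + 450\right) o = \left(\left(3 + 5\right)^{2} + 450\right) \left(- \frac{50}{7}\right) = \left(8^{2} + 450\right) \left(- \frac{50}{7}\right) = \left(64 + 450\right) \left(- \frac{50}{7}\right) = 514 \left(- \frac{50}{7}\right) = - \frac{25700}{7}$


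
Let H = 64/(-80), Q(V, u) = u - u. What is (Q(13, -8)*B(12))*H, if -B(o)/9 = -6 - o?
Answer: 0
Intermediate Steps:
Q(V, u) = 0
B(o) = 54 + 9*o (B(o) = -9*(-6 - o) = 54 + 9*o)
H = -4/5 (H = 64*(-1/80) = -4/5 ≈ -0.80000)
(Q(13, -8)*B(12))*H = (0*(54 + 9*12))*(-4/5) = (0*(54 + 108))*(-4/5) = (0*162)*(-4/5) = 0*(-4/5) = 0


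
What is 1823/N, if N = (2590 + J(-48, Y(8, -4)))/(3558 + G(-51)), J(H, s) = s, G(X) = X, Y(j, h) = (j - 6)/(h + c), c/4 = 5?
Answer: 17048696/6907 ≈ 2468.3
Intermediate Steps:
c = 20 (c = 4*5 = 20)
Y(j, h) = (-6 + j)/(20 + h) (Y(j, h) = (j - 6)/(h + 20) = (-6 + j)/(20 + h))
N = 6907/9352 (N = (2590 + (-6 + 8)/(20 - 4))/(3558 - 51) = (2590 + 2/16)/3507 = (2590 + (1/16)*2)*(1/3507) = (2590 + ⅛)*(1/3507) = (20721/8)*(1/3507) = 6907/9352 ≈ 0.73856)
1823/N = 1823/(6907/9352) = 1823*(9352/6907) = 17048696/6907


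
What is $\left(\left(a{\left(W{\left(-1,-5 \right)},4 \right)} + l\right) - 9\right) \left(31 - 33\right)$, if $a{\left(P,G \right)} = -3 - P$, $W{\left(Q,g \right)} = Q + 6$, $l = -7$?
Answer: $48$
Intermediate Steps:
$W{\left(Q,g \right)} = 6 + Q$
$\left(\left(a{\left(W{\left(-1,-5 \right)},4 \right)} + l\right) - 9\right) \left(31 - 33\right) = \left(\left(\left(-3 - \left(6 - 1\right)\right) - 7\right) - 9\right) \left(31 - 33\right) = \left(\left(\left(-3 - 5\right) - 7\right) - 9\right) \left(-2\right) = \left(\left(-8 - 7\right) - 9\right) \left(-2\right) = \left(-15 - 9\right) \left(-2\right) = \left(-24\right) \left(-2\right) = 48$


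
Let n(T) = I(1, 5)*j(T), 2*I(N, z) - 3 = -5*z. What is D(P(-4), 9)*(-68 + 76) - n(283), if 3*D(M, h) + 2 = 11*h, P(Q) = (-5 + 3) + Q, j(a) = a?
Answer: 10115/3 ≈ 3371.7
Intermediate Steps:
I(N, z) = 3/2 - 5*z/2 (I(N, z) = 3/2 + (-5*z)/2 = 3/2 - 5*z/2)
P(Q) = -2 + Q
n(T) = -11*T (n(T) = (3/2 - 5/2*5)*T = (3/2 - 25/2)*T = -11*T)
D(M, h) = -⅔ + 11*h/3 (D(M, h) = -⅔ + (11*h)/3 = -⅔ + 11*h/3)
D(P(-4), 9)*(-68 + 76) - n(283) = (-⅔ + (11/3)*9)*(-68 + 76) - (-11)*283 = (-⅔ + 33)*8 - 1*(-3113) = (97/3)*8 + 3113 = 776/3 + 3113 = 10115/3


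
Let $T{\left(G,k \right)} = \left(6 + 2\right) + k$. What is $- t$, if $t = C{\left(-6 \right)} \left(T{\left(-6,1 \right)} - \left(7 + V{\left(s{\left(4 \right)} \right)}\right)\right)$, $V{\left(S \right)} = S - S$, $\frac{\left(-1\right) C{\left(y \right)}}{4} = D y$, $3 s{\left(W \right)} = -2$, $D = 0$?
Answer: $0$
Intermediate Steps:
$s{\left(W \right)} = - \frac{2}{3}$ ($s{\left(W \right)} = \frac{1}{3} \left(-2\right) = - \frac{2}{3}$)
$T{\left(G,k \right)} = 8 + k$
$C{\left(y \right)} = 0$ ($C{\left(y \right)} = - 4 \cdot 0 y = \left(-4\right) 0 = 0$)
$V{\left(S \right)} = 0$
$t = 0$ ($t = 0 \left(\left(8 + 1\right) - 7\right) = 0 \left(9 + \left(-7 + 0\right)\right) = 0 \left(9 - 7\right) = 0 \cdot 2 = 0$)
$- t = \left(-1\right) 0 = 0$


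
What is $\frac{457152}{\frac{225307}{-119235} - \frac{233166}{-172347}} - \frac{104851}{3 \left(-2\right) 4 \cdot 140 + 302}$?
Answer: $- \frac{9575618867050898017}{11242673311034} \approx -8.5172 \cdot 10^{5}$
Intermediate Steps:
$\frac{457152}{\frac{225307}{-119235} - \frac{233166}{-172347}} - \frac{104851}{3 \left(-2\right) 4 \cdot 140 + 302} = \frac{457152}{225307 \left(- \frac{1}{119235}\right) - - \frac{77722}{57449}} - \frac{104851}{\left(-6\right) 4 \cdot 140 + 302} = \frac{457152}{- \frac{225307}{119235} + \frac{77722}{57449}} - \frac{104851}{\left(-24\right) 140 + 302} = \frac{457152}{- \frac{3676479173}{6849931515}} - \frac{104851}{-3360 + 302} = 457152 \left(- \frac{6849931515}{3676479173}\right) - \frac{104851}{-3058} = - \frac{3131459891945280}{3676479173} - - \frac{104851}{3058} = - \frac{3131459891945280}{3676479173} + \frac{104851}{3058} = - \frac{9575618867050898017}{11242673311034}$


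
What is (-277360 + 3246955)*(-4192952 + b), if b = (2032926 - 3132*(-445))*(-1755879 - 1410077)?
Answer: -32216179873094422560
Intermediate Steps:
b = -10848673782696 (b = (2032926 + 1393740)*(-3165956) = 3426666*(-3165956) = -10848673782696)
(-277360 + 3246955)*(-4192952 + b) = (-277360 + 3246955)*(-4192952 - 10848673782696) = 2969595*(-10848677975648) = -32216179873094422560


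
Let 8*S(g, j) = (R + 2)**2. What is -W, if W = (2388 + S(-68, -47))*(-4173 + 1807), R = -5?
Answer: 22610679/4 ≈ 5.6527e+6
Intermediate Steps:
S(g, j) = 9/8 (S(g, j) = (-5 + 2)**2/8 = (1/8)*(-3)**2 = (1/8)*9 = 9/8)
W = -22610679/4 (W = (2388 + 9/8)*(-4173 + 1807) = (19113/8)*(-2366) = -22610679/4 ≈ -5.6527e+6)
-W = -1*(-22610679/4) = 22610679/4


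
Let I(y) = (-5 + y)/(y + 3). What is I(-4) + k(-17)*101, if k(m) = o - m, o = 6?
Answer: 2332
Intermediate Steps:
I(y) = (-5 + y)/(3 + y)
k(m) = 6 - m
I(-4) + k(-17)*101 = (-5 - 4)/(3 - 4) + (6 - 1*(-17))*101 = -9/(-1) + (6 + 17)*101 = -1*(-9) + 23*101 = 9 + 2323 = 2332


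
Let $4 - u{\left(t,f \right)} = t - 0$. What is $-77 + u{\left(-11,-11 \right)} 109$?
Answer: $1558$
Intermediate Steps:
$u{\left(t,f \right)} = 4 - t$ ($u{\left(t,f \right)} = 4 - \left(t - 0\right) = 4 - \left(t + 0\right) = 4 - t$)
$-77 + u{\left(-11,-11 \right)} 109 = -77 + \left(4 - -11\right) 109 = -77 + \left(4 + 11\right) 109 = -77 + 15 \cdot 109 = -77 + 1635 = 1558$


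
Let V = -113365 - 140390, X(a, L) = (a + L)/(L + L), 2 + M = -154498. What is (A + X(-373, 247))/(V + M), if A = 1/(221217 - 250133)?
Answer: 364391/583172018052 ≈ 6.2484e-7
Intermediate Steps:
M = -154500 (M = -2 - 154498 = -154500)
A = -1/28916 (A = 1/(-28916) = -1/28916 ≈ -3.4583e-5)
X(a, L) = (L + a)/(2*L) (X(a, L) = (L + a)/((2*L)) = (L + a)*(1/(2*L)) = (L + a)/(2*L))
V = -253755
(A + X(-373, 247))/(V + M) = (-1/28916 + (1/2)*(247 - 373)/247)/(-253755 - 154500) = (-1/28916 + (1/2)*(1/247)*(-126))/(-408255) = (-1/28916 - 63/247)*(-1/408255) = -1821955/7142252*(-1/408255) = 364391/583172018052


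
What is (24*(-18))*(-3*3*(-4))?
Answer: -15552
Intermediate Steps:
(24*(-18))*(-3*3*(-4)) = -(-3888)*(-4) = -432*36 = -15552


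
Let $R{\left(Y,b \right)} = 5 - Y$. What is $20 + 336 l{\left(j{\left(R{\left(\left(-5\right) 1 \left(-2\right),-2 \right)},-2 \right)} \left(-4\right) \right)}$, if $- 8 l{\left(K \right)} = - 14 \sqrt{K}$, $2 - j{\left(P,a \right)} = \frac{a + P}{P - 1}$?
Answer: $20 + 196 i \sqrt{30} \approx 20.0 + 1073.5 i$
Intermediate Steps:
$j{\left(P,a \right)} = 2 - \frac{P + a}{-1 + P}$ ($j{\left(P,a \right)} = 2 - \frac{a + P}{P - 1} = 2 - \frac{P + a}{-1 + P}$)
$l{\left(K \right)} = \frac{7 \sqrt{K}}{4}$ ($l{\left(K \right)} = - \frac{\left(-14\right) \sqrt{K}}{8} = \frac{7 \sqrt{K}}{4}$)
$20 + 336 l{\left(j{\left(R{\left(\left(-5\right) 1 \left(-2\right),-2 \right)},-2 \right)} \left(-4\right) \right)} = 20 + 336 \frac{7 \sqrt{\frac{-2 + \left(5 - \left(-5\right) 1 \left(-2\right)\right) - -2}{-1 + \left(5 - \left(-5\right) 1 \left(-2\right)\right)} \left(-4\right)}}{4} = 20 + 336 \frac{7 \sqrt{\frac{-2 + \left(5 - \left(-5\right) \left(-2\right)\right) + 2}{-1 + \left(5 - \left(-5\right) \left(-2\right)\right)} \left(-4\right)}}{4} = 20 + 336 \frac{7 \sqrt{\frac{-2 + \left(5 - 10\right) + 2}{-1 + \left(5 - 10\right)} \left(-4\right)}}{4} = 20 + 336 \frac{7 \sqrt{\frac{-2 - 5 + 2}{-1 - 5} \left(-4\right)}}{4} = 20 + 336 \frac{7 \sqrt{\frac{1}{-6} \left(-5\right) \left(-4\right)}}{4} = 20 + 336 \frac{7 \sqrt{\left(- \frac{1}{6}\right) \left(-5\right) \left(-4\right)}}{4} = 20 + 336 \frac{7 \sqrt{\frac{5}{6} \left(-4\right)}}{4} = 20 + 336 \frac{7 \sqrt{- \frac{10}{3}}}{4} = 20 + 336 \frac{7 \frac{i \sqrt{30}}{3}}{4} = 20 + 336 \frac{7 i \sqrt{30}}{12} = 20 + 196 i \sqrt{30}$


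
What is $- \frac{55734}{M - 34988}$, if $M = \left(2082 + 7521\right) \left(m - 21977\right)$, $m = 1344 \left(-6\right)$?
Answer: $\frac{55734}{288518711} \approx 0.00019317$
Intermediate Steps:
$m = -8064$
$M = -288483723$ ($M = \left(2082 + 7521\right) \left(-8064 - 21977\right) = 9603 \left(-30041\right) = -288483723$)
$- \frac{55734}{M - 34988} = - \frac{55734}{-288483723 - 34988} = - \frac{55734}{-288518711} = \left(-55734\right) \left(- \frac{1}{288518711}\right) = \frac{55734}{288518711}$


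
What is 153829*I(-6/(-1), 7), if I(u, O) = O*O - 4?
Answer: 6922305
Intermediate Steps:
I(u, O) = -4 + O² (I(u, O) = O² - 4 = -4 + O²)
153829*I(-6/(-1), 7) = 153829*(-4 + 7²) = 153829*(-4 + 49) = 153829*45 = 6922305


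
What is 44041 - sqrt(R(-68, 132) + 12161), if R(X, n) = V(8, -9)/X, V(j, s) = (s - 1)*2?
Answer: 44041 - sqrt(3514614)/17 ≈ 43931.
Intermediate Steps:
V(j, s) = -2 + 2*s (V(j, s) = (-1 + s)*2 = -2 + 2*s)
R(X, n) = -20/X (R(X, n) = (-2 + 2*(-9))/X = (-2 - 18)/X = -20/X)
44041 - sqrt(R(-68, 132) + 12161) = 44041 - sqrt(-20/(-68) + 12161) = 44041 - sqrt(-20*(-1/68) + 12161) = 44041 - sqrt(5/17 + 12161) = 44041 - sqrt(206742/17) = 44041 - sqrt(3514614)/17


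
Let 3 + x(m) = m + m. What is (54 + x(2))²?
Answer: 3025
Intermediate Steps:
x(m) = -3 + 2*m (x(m) = -3 + (m + m) = -3 + 2*m)
(54 + x(2))² = (54 + (-3 + 2*2))² = (54 + (-3 + 4))² = (54 + 1)² = 55² = 3025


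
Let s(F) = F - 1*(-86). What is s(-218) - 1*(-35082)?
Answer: 34950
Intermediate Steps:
s(F) = 86 + F (s(F) = F + 86 = 86 + F)
s(-218) - 1*(-35082) = (86 - 218) - 1*(-35082) = -132 + 35082 = 34950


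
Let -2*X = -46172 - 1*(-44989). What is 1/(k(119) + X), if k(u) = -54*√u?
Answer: 338/1639 + 216*√119/11473 ≈ 0.41160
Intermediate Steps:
X = 1183/2 (X = -(-46172 - 1*(-44989))/2 = -(-46172 + 44989)/2 = -½*(-1183) = 1183/2 ≈ 591.50)
1/(k(119) + X) = 1/(-54*√119 + 1183/2) = 1/(1183/2 - 54*√119)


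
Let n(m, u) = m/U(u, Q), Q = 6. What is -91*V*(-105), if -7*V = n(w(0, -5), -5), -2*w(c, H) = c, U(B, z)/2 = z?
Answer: 0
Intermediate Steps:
U(B, z) = 2*z
w(c, H) = -c/2
n(m, u) = m/12 (n(m, u) = m/((2*6)) = m/12)
V = 0 (V = -(-½*0)/84 = -0/84 = -⅐*0 = 0)
-91*V*(-105) = -91*0*(-105) = 0*(-105) = 0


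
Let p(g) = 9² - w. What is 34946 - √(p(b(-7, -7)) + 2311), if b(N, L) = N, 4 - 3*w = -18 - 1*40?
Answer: 34946 - √21342/3 ≈ 34897.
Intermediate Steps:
w = 62/3 (w = 4/3 - (-18 - 1*40)/3 = 4/3 - (-18 - 40)/3 = 4/3 - ⅓*(-58) = 4/3 + 58/3 = 62/3 ≈ 20.667)
p(g) = 181/3 (p(g) = 9² - 1*62/3 = 81 - 62/3 = 181/3)
34946 - √(p(b(-7, -7)) + 2311) = 34946 - √(181/3 + 2311) = 34946 - √(7114/3) = 34946 - √21342/3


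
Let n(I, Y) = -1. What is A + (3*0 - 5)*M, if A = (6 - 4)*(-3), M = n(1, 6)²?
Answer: -11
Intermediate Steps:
M = 1 (M = (-1)² = 1)
A = -6 (A = 2*(-3) = -6)
A + (3*0 - 5)*M = -6 + (3*0 - 5)*1 = -6 + (0 - 5)*1 = -6 - 5*1 = -6 - 5 = -11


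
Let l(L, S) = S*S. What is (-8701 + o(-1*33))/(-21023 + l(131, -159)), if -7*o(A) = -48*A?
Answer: -62491/29806 ≈ -2.0966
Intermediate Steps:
l(L, S) = S²
o(A) = 48*A/7 (o(A) = -(-48)*A/7 = 48*A/7)
(-8701 + o(-1*33))/(-21023 + l(131, -159)) = (-8701 + 48*(-1*33)/7)/(-21023 + (-159)²) = (-8701 + (48/7)*(-33))/(-21023 + 25281) = (-8701 - 1584/7)/4258 = -62491/7*1/4258 = -62491/29806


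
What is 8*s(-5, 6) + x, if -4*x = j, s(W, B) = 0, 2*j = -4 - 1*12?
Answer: 2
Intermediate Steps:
j = -8 (j = (-4 - 1*12)/2 = (-4 - 12)/2 = (1/2)*(-16) = -8)
x = 2 (x = -1/4*(-8) = 2)
8*s(-5, 6) + x = 8*0 + 2 = 0 + 2 = 2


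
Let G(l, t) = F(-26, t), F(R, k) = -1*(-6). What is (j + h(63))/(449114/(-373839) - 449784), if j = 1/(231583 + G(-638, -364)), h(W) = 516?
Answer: -8934746492415/7788210690955042 ≈ -0.0011472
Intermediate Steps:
F(R, k) = 6
G(l, t) = 6
j = 1/231589 (j = 1/(231583 + 6) = 1/231589 ≈ 4.3180e-6)
(j + h(63))/(449114/(-373839) - 449784) = (1/231589 + 516)/(449114/(-373839) - 449784) = 119499925/(231589*(449114*(-1/373839) - 449784)) = 119499925/(231589*(-449114/373839 - 449784)) = 119499925/(231589*(-168147249890/373839)) = (119499925/231589)*(-373839/168147249890) = -8934746492415/7788210690955042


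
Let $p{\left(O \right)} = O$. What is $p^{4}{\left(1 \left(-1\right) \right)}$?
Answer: $1$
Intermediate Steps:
$p^{4}{\left(1 \left(-1\right) \right)} = \left(1 \left(-1\right)\right)^{4} = \left(-1\right)^{4} = 1$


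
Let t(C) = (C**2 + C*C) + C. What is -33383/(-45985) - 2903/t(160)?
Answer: 63242257/94471584 ≈ 0.66943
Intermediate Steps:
t(C) = C + 2*C**2 (t(C) = (C**2 + C**2) + C = 2*C**2 + C = C + 2*C**2)
-33383/(-45985) - 2903/t(160) = -33383/(-45985) - 2903*1/(160*(1 + 2*160)) = -33383*(-1/45985) - 2903*1/(160*(1 + 320)) = 33383/45985 - 2903/(160*321) = 33383/45985 - 2903/51360 = 63242257/94471584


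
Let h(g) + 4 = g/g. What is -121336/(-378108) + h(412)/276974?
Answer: 8401445735/26181521298 ≈ 0.32089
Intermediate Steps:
h(g) = -3 (h(g) = -4 + g/g = -4 + 1 = -3)
-121336/(-378108) + h(412)/276974 = -121336/(-378108) - 3/276974 = -121336*(-1/378108) - 3*1/276974 = 30334/94527 - 3/276974 = 8401445735/26181521298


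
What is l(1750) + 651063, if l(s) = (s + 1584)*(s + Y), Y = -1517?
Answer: 1427885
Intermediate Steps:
l(s) = (-1517 + s)*(1584 + s) (l(s) = (s + 1584)*(s - 1517) = (1584 + s)*(-1517 + s) = (-1517 + s)*(1584 + s))
l(1750) + 651063 = (-2402928 + 1750**2 + 67*1750) + 651063 = (-2402928 + 3062500 + 117250) + 651063 = 776822 + 651063 = 1427885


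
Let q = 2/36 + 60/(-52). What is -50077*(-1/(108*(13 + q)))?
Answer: 651001/16710 ≈ 38.959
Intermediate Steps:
q = -257/234 (q = 2*(1/36) + 60*(-1/52) = 1/18 - 15/13 = -257/234 ≈ -1.0983)
-50077*(-1/(108*(13 + q))) = -50077*(-1/(108*(13 - 257/234))) = -50077/((-108*2785/234)) = -50077/(-16710/13) = -50077*(-13/16710) = 651001/16710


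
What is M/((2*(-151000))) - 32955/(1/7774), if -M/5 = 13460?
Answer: -773700352727/3020 ≈ -2.5619e+8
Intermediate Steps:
M = -67300 (M = -5*13460 = -67300)
M/((2*(-151000))) - 32955/(1/7774) = -67300/(2*(-151000)) - 32955/(1/7774) = -67300/(-302000) - 32955/1/7774 = -67300*(-1/302000) - 32955*7774 = 673/3020 - 256192170 = -773700352727/3020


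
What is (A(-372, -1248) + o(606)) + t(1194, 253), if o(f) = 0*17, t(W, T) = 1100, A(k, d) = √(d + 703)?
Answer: 1100 + I*√545 ≈ 1100.0 + 23.345*I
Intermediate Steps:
A(k, d) = √(703 + d)
o(f) = 0
(A(-372, -1248) + o(606)) + t(1194, 253) = (√(703 - 1248) + 0) + 1100 = (√(-545) + 0) + 1100 = (I*√545 + 0) + 1100 = I*√545 + 1100 = 1100 + I*√545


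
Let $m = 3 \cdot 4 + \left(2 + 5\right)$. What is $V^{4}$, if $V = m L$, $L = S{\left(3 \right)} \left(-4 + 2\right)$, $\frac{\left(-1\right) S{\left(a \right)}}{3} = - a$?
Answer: $13680577296$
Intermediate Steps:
$S{\left(a \right)} = 3 a$ ($S{\left(a \right)} = - 3 \left(- a\right) = 3 a$)
$L = -18$ ($L = 3 \cdot 3 \left(-4 + 2\right) = 9 \left(-2\right) = -18$)
$m = 19$ ($m = 12 + 7 = 19$)
$V = -342$ ($V = 19 \left(-18\right) = -342$)
$V^{4} = \left(-342\right)^{4} = 13680577296$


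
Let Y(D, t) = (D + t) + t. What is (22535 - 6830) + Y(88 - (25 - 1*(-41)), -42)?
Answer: 15643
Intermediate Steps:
Y(D, t) = D + 2*t
(22535 - 6830) + Y(88 - (25 - 1*(-41)), -42) = (22535 - 6830) + ((88 - (25 - 1*(-41))) + 2*(-42)) = 15705 + ((88 - (25 + 41)) - 84) = 15705 + ((88 - 1*66) - 84) = 15705 + ((88 - 66) - 84) = 15705 + (22 - 84) = 15705 - 62 = 15643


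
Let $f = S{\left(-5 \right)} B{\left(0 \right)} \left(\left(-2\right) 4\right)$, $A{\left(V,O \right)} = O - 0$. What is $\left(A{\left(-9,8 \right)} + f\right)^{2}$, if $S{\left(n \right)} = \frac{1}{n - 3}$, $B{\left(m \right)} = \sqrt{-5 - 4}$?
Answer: $55 + 48 i \approx 55.0 + 48.0 i$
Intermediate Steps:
$B{\left(m \right)} = 3 i$ ($B{\left(m \right)} = \sqrt{-9} = 3 i$)
$S{\left(n \right)} = \frac{1}{-3 + n}$
$A{\left(V,O \right)} = O$ ($A{\left(V,O \right)} = O + 0 = O$)
$f = 3 i$ ($f = \frac{3 i}{-3 - 5} \left(\left(-2\right) 4\right) = \frac{3 i}{-8} \left(-8\right) = - \frac{3 i}{8} \left(-8\right) = 3 i \approx 3.0 i$)
$\left(A{\left(-9,8 \right)} + f\right)^{2} = \left(8 + 3 i\right)^{2}$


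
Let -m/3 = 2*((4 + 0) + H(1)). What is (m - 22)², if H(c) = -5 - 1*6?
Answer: 400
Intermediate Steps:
H(c) = -11 (H(c) = -5 - 6 = -11)
m = 42 (m = -6*((4 + 0) - 11) = -6*(4 - 11) = -6*(-7) = -3*(-14) = 42)
(m - 22)² = (42 - 22)² = 20² = 400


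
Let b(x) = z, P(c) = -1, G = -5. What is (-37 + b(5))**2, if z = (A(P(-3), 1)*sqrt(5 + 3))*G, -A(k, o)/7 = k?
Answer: 11169 + 5180*sqrt(2) ≈ 18495.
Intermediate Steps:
A(k, o) = -7*k
z = -70*sqrt(2) (z = ((-7*(-1))*sqrt(5 + 3))*(-5) = (7*sqrt(8))*(-5) = (7*(2*sqrt(2)))*(-5) = (14*sqrt(2))*(-5) = -70*sqrt(2) ≈ -98.995)
b(x) = -70*sqrt(2)
(-37 + b(5))**2 = (-37 - 70*sqrt(2))**2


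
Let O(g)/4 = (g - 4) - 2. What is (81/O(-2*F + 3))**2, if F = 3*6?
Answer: 729/2704 ≈ 0.26960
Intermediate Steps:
F = 18
O(g) = -24 + 4*g (O(g) = 4*((g - 4) - 2) = 4*((-4 + g) - 2) = 4*(-6 + g) = -24 + 4*g)
(81/O(-2*F + 3))**2 = (81/(-24 + 4*(-2*18 + 3)))**2 = (81/(-24 + 4*(-36 + 3)))**2 = (81/(-24 + 4*(-33)))**2 = (81/(-24 - 132))**2 = (81/(-156))**2 = (81*(-1/156))**2 = (-27/52)**2 = 729/2704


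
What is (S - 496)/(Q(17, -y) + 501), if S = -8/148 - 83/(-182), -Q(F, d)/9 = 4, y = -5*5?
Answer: -3337357/3131310 ≈ -1.0658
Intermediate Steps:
y = -25
Q(F, d) = -36 (Q(F, d) = -9*4 = -36)
S = 2707/6734 (S = -8*1/148 - 83*(-1/182) = -2/37 + 83/182 = 2707/6734 ≈ 0.40199)
(S - 496)/(Q(17, -y) + 501) = (2707/6734 - 496)/(-36 + 501) = -3337357/6734/465 = -3337357/6734*1/465 = -3337357/3131310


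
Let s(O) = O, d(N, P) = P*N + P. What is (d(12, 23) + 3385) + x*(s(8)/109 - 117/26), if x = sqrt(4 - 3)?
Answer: 802147/218 ≈ 3679.6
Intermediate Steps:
d(N, P) = P + N*P (d(N, P) = N*P + P = P + N*P)
x = 1 (x = sqrt(1) = 1)
(d(12, 23) + 3385) + x*(s(8)/109 - 117/26) = (23*(1 + 12) + 3385) + 1*(8/109 - 117/26) = (23*13 + 3385) + 1*(8*(1/109) - 117*1/26) = (299 + 3385) + 1*(8/109 - 9/2) = 3684 + 1*(-965/218) = 3684 - 965/218 = 802147/218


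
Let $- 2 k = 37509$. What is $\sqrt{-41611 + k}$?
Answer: $\frac{i \sqrt{241462}}{2} \approx 245.69 i$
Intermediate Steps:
$k = - \frac{37509}{2}$ ($k = \left(- \frac{1}{2}\right) 37509 = - \frac{37509}{2} \approx -18755.0$)
$\sqrt{-41611 + k} = \sqrt{-41611 - \frac{37509}{2}} = \sqrt{- \frac{120731}{2}} = \frac{i \sqrt{241462}}{2}$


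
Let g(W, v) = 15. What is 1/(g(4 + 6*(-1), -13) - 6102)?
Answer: -1/6087 ≈ -0.00016428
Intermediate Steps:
1/(g(4 + 6*(-1), -13) - 6102) = 1/(15 - 6102) = 1/(-6087) = -1/6087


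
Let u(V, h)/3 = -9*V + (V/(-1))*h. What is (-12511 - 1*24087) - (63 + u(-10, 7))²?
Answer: -331447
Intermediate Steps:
u(V, h) = -27*V - 3*V*h (u(V, h) = 3*(-9*V + (V/(-1))*h) = 3*(-9*V + (V*(-1))*h) = 3*(-9*V + (-V)*h) = 3*(-9*V - V*h) = -27*V - 3*V*h)
(-12511 - 1*24087) - (63 + u(-10, 7))² = (-12511 - 1*24087) - (63 - 3*(-10)*(9 + 7))² = (-12511 - 24087) - (63 - 3*(-10)*16)² = -36598 - (63 + 480)² = -36598 - 1*543² = -36598 - 1*294849 = -36598 - 294849 = -331447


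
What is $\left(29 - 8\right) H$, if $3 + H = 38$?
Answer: $735$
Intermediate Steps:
$H = 35$ ($H = -3 + 38 = 35$)
$\left(29 - 8\right) H = \left(29 - 8\right) 35 = 21 \cdot 35 = 735$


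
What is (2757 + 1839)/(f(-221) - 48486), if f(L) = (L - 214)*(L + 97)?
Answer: 766/909 ≈ 0.84268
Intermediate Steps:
f(L) = (-214 + L)*(97 + L)
(2757 + 1839)/(f(-221) - 48486) = (2757 + 1839)/((-20758 + (-221)² - 117*(-221)) - 48486) = 4596/((-20758 + 48841 + 25857) - 48486) = 4596/(53940 - 48486) = 4596/5454 = 4596*(1/5454) = 766/909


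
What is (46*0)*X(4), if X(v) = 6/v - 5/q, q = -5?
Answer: 0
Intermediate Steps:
X(v) = 1 + 6/v (X(v) = 6/v - 5/(-5) = 6/v - 5*(-⅕) = 6/v + 1 = 1 + 6/v)
(46*0)*X(4) = (46*0)*((6 + 4)/4) = 0*((¼)*10) = 0*(5/2) = 0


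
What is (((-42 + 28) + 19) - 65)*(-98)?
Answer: 5880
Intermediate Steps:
(((-42 + 28) + 19) - 65)*(-98) = ((-14 + 19) - 65)*(-98) = (5 - 65)*(-98) = -60*(-98) = 5880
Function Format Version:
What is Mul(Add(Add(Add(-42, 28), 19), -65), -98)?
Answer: 5880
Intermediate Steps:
Mul(Add(Add(Add(-42, 28), 19), -65), -98) = Mul(Add(Add(-14, 19), -65), -98) = Mul(Add(5, -65), -98) = Mul(-60, -98) = 5880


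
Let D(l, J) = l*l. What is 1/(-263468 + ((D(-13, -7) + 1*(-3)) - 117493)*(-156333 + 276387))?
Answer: -1/14085839126 ≈ -7.0993e-11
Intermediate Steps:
D(l, J) = l²
1/(-263468 + ((D(-13, -7) + 1*(-3)) - 117493)*(-156333 + 276387)) = 1/(-263468 + (((-13)² + 1*(-3)) - 117493)*(-156333 + 276387)) = 1/(-263468 + ((169 - 3) - 117493)*120054) = 1/(-263468 + (166 - 117493)*120054) = 1/(-263468 - 117327*120054) = 1/(-263468 - 14085575658) = 1/(-14085839126) = -1/14085839126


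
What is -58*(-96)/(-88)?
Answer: -696/11 ≈ -63.273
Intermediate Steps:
-58*(-96)/(-88) = 5568*(-1/88) = -696/11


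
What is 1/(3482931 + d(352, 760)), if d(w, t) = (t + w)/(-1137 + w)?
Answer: 785/2734099723 ≈ 2.8711e-7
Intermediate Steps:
d(w, t) = (t + w)/(-1137 + w)
1/(3482931 + d(352, 760)) = 1/(3482931 + (760 + 352)/(-1137 + 352)) = 1/(3482931 + 1112/(-785)) = 1/(3482931 - 1/785*1112) = 1/(3482931 - 1112/785) = 1/(2734099723/785) = 785/2734099723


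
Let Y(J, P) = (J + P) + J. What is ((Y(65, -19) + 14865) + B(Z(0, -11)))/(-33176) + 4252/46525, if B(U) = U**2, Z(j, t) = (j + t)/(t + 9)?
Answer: -2228405717/6174053600 ≈ -0.36093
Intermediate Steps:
Z(j, t) = (j + t)/(9 + t)
Y(J, P) = P + 2*J
((Y(65, -19) + 14865) + B(Z(0, -11)))/(-33176) + 4252/46525 = (((-19 + 2*65) + 14865) + ((0 - 11)/(9 - 11))**2)/(-33176) + 4252/46525 = (((-19 + 130) + 14865) + (-11/(-2))**2)*(-1/33176) + 4252*(1/46525) = ((111 + 14865) + (-1/2*(-11))**2)*(-1/33176) + 4252/46525 = (14976 + (11/2)**2)*(-1/33176) + 4252/46525 = (14976 + 121/4)*(-1/33176) + 4252/46525 = (60025/4)*(-1/33176) + 4252/46525 = -60025/132704 + 4252/46525 = -2228405717/6174053600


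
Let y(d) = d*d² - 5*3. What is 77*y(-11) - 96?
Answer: -103738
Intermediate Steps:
y(d) = -15 + d³ (y(d) = d³ - 15 = -15 + d³)
77*y(-11) - 96 = 77*(-15 + (-11)³) - 96 = 77*(-15 - 1331) - 96 = 77*(-1346) - 96 = -103642 - 96 = -103738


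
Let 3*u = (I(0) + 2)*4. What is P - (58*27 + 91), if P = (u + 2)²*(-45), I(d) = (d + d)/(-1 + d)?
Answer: -2637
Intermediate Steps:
I(d) = 2*d/(-1 + d) (I(d) = (2*d)/(-1 + d) = 2*d/(-1 + d))
u = 8/3 (u = ((2*0/(-1 + 0) + 2)*4)/3 = ((2*0/(-1) + 2)*4)/3 = ((2*0*(-1) + 2)*4)/3 = ((0 + 2)*4)/3 = (2*4)/3 = (⅓)*8 = 8/3 ≈ 2.6667)
P = -980 (P = (8/3 + 2)²*(-45) = (14/3)²*(-45) = (196/9)*(-45) = -980)
P - (58*27 + 91) = -980 - (58*27 + 91) = -980 - (1566 + 91) = -980 - 1*1657 = -980 - 1657 = -2637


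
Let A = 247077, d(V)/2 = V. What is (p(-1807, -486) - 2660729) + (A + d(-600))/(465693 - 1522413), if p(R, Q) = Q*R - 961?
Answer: -628215895079/352240 ≈ -1.7835e+6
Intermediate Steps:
d(V) = 2*V
p(R, Q) = -961 + Q*R
(p(-1807, -486) - 2660729) + (A + d(-600))/(465693 - 1522413) = ((-961 - 486*(-1807)) - 2660729) + (247077 + 2*(-600))/(465693 - 1522413) = ((-961 + 878202) - 2660729) + (247077 - 1200)/(-1056720) = (877241 - 2660729) + 245877*(-1/1056720) = -1783488 - 81959/352240 = -628215895079/352240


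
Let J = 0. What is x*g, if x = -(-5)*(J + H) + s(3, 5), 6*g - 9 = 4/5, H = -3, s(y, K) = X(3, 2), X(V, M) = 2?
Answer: -637/30 ≈ -21.233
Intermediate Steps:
s(y, K) = 2
g = 49/30 (g = 3/2 + (4/5)/6 = 3/2 + (4*(1/5))/6 = 3/2 + (1/6)*(4/5) = 3/2 + 2/15 = 49/30 ≈ 1.6333)
x = -13 (x = -(-5)*(0 - 3) + 2 = -(-5)*(-3) + 2 = -1*15 + 2 = -15 + 2 = -13)
x*g = -13*49/30 = -637/30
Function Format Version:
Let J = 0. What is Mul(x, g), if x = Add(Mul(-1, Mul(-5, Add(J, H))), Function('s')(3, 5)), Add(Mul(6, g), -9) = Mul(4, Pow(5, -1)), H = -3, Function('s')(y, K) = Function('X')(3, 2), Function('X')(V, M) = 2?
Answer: Rational(-637, 30) ≈ -21.233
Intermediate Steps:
Function('s')(y, K) = 2
g = Rational(49, 30) (g = Add(Rational(3, 2), Mul(Rational(1, 6), Mul(4, Pow(5, -1)))) = Add(Rational(3, 2), Mul(Rational(1, 6), Mul(4, Rational(1, 5)))) = Add(Rational(3, 2), Mul(Rational(1, 6), Rational(4, 5))) = Add(Rational(3, 2), Rational(2, 15)) = Rational(49, 30) ≈ 1.6333)
x = -13 (x = Add(Mul(-1, Mul(-5, Add(0, -3))), 2) = Add(Mul(-1, Mul(-5, -3)), 2) = Add(Mul(-1, 15), 2) = Add(-15, 2) = -13)
Mul(x, g) = Mul(-13, Rational(49, 30)) = Rational(-637, 30)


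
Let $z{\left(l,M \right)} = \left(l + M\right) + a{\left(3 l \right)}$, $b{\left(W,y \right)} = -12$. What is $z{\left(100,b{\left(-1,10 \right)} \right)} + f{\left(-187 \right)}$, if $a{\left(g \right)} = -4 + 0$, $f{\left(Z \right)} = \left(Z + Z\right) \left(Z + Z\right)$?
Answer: $139960$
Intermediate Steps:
$f{\left(Z \right)} = 4 Z^{2}$ ($f{\left(Z \right)} = 2 Z 2 Z = 4 Z^{2}$)
$a{\left(g \right)} = -4$
$z{\left(l,M \right)} = -4 + M + l$ ($z{\left(l,M \right)} = \left(l + M\right) - 4 = \left(M + l\right) - 4 = -4 + M + l$)
$z{\left(100,b{\left(-1,10 \right)} \right)} + f{\left(-187 \right)} = \left(-4 - 12 + 100\right) + 4 \left(-187\right)^{2} = 84 + 4 \cdot 34969 = 84 + 139876 = 139960$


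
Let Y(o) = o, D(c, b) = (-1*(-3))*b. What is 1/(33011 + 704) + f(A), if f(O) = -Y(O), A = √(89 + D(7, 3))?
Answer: 1/33715 - 7*√2 ≈ -9.8995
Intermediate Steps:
D(c, b) = 3*b
A = 7*√2 (A = √(89 + 3*3) = √(89 + 9) = √98 = 7*√2 ≈ 9.8995)
f(O) = -O
1/(33011 + 704) + f(A) = 1/(33011 + 704) - 7*√2 = 1/33715 - 7*√2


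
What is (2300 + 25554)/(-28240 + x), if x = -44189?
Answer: -27854/72429 ≈ -0.38457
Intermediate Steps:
(2300 + 25554)/(-28240 + x) = (2300 + 25554)/(-28240 - 44189) = 27854/(-72429) = 27854*(-1/72429) = -27854/72429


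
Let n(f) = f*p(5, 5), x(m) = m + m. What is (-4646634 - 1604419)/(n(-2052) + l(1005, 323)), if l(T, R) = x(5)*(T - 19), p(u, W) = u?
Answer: 6251053/400 ≈ 15628.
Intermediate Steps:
x(m) = 2*m
l(T, R) = -190 + 10*T (l(T, R) = (2*5)*(T - 19) = 10*(-19 + T) = -190 + 10*T)
n(f) = 5*f (n(f) = f*5 = 5*f)
(-4646634 - 1604419)/(n(-2052) + l(1005, 323)) = (-4646634 - 1604419)/(5*(-2052) + (-190 + 10*1005)) = -6251053/(-10260 + (-190 + 10050)) = -6251053/(-10260 + 9860) = -6251053/(-400) = -6251053*(-1/400) = 6251053/400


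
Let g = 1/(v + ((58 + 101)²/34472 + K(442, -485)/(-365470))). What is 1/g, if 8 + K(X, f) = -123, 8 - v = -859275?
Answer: 5412835257441811/6299240920 ≈ 8.5928e+5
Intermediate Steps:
v = 859283 (v = 8 - 1*(-859275) = 8 + 859275 = 859283)
K(X, f) = -131 (K(X, f) = -8 - 123 = -131)
g = 6299240920/5412835257441811 (g = 1/(859283 + ((58 + 101)²/34472 - 131/(-365470))) = 1/(859283 + (159²*(1/34472) - 131*(-1/365470))) = 1/(859283 + (25281*(1/34472) + 131/365470)) = 1/(859283 + (25281/34472 + 131/365470)) = 1/(859283 + 4621981451/6299240920) = 1/(5412835257441811/6299240920) = 6299240920/5412835257441811 ≈ 1.1638e-6)
1/g = 1/(6299240920/5412835257441811) = 5412835257441811/6299240920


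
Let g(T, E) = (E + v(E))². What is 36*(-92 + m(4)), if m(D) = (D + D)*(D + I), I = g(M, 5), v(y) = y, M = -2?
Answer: 26640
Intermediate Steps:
g(T, E) = 4*E² (g(T, E) = (E + E)² = (2*E)² = 4*E²)
I = 100 (I = 4*5² = 4*25 = 100)
m(D) = 2*D*(100 + D) (m(D) = (D + D)*(D + 100) = (2*D)*(100 + D) = 2*D*(100 + D))
36*(-92 + m(4)) = 36*(-92 + 2*4*(100 + 4)) = 36*(-92 + 2*4*104) = 36*(-92 + 832) = 36*740 = 26640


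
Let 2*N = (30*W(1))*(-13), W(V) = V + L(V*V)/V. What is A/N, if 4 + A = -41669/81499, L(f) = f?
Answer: 24511/2118974 ≈ 0.011567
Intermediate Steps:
W(V) = 2*V (W(V) = V + (V*V)/V = V + V**2/V = V + V = 2*V)
A = -367665/81499 (A = -4 - 41669/81499 = -367665/81499 ≈ -4.5113)
N = -390 (N = ((30*(2*1))*(-13))/2 = ((30*2)*(-13))/2 = (60*(-13))/2 = (1/2)*(-780) = -390)
A/N = -367665/81499/(-390) = -367665/81499*(-1/390) = 24511/2118974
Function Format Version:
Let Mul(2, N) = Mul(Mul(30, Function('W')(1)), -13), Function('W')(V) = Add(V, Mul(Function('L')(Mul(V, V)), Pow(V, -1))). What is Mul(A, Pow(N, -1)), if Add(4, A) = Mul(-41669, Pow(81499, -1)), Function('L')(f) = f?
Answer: Rational(24511, 2118974) ≈ 0.011567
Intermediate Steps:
Function('W')(V) = Mul(2, V) (Function('W')(V) = Add(V, Mul(Mul(V, V), Pow(V, -1))) = Add(V, Mul(Pow(V, 2), Pow(V, -1))) = Add(V, V) = Mul(2, V))
A = Rational(-367665, 81499) (A = Add(-4, Mul(-41669, Pow(81499, -1))) = Add(-4, Mul(-41669, Rational(1, 81499))) = Add(-4, Rational(-41669, 81499)) = Rational(-367665, 81499) ≈ -4.5113)
N = -390 (N = Mul(Rational(1, 2), Mul(Mul(30, Mul(2, 1)), -13)) = Mul(Rational(1, 2), Mul(Mul(30, 2), -13)) = Mul(Rational(1, 2), Mul(60, -13)) = Mul(Rational(1, 2), -780) = -390)
Mul(A, Pow(N, -1)) = Mul(Rational(-367665, 81499), Pow(-390, -1)) = Mul(Rational(-367665, 81499), Rational(-1, 390)) = Rational(24511, 2118974)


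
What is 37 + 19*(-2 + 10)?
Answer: 189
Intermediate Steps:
37 + 19*(-2 + 10) = 37 + 19*8 = 37 + 152 = 189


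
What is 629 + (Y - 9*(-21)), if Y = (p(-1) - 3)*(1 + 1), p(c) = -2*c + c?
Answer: 814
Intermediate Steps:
p(c) = -c
Y = -4 (Y = (-1*(-1) - 3)*(1 + 1) = (1 - 3)*2 = -2*2 = -4)
629 + (Y - 9*(-21)) = 629 + (-4 - 9*(-21)) = 629 + (-4 + 189) = 629 + 185 = 814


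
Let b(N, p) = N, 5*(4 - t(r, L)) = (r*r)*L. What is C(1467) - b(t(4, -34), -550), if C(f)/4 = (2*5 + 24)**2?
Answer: 22556/5 ≈ 4511.2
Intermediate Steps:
t(r, L) = 4 - L*r**2/5 (t(r, L) = 4 - r*r*L/5 = 4 - r**2*L/5 = 4 - L*r**2/5)
C(f) = 4624 (C(f) = 4*(2*5 + 24)**2 = 4*(10 + 24)**2 = 4*34**2 = 4*1156 = 4624)
C(1467) - b(t(4, -34), -550) = 4624 - (4 - 1/5*(-34)*4**2) = 4624 - (4 - 1/5*(-34)*16) = 4624 - (4 + 544/5) = 4624 - 1*564/5 = 4624 - 564/5 = 22556/5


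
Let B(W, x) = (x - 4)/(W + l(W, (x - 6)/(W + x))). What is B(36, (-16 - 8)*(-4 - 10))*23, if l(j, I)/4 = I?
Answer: 118358/613 ≈ 193.08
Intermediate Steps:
l(j, I) = 4*I
B(W, x) = (-4 + x)/(W + 4*(-6 + x)/(W + x)) (B(W, x) = (x - 4)/(W + 4*((x - 6)/(W + x))) = (-4 + x)/(W + 4*((-6 + x)/(W + x))) = (-4 + x)/(W + 4*(-6 + x)/(W + x)))
B(36, (-16 - 8)*(-4 - 10))*23 = ((-4 + (-16 - 8)*(-4 - 10))*(36 + (-16 - 8)*(-4 - 10))/(-24 + 4*((-16 - 8)*(-4 - 10)) + 36*(36 + (-16 - 8)*(-4 - 10))))*23 = ((-4 - 24*(-14))*(36 - 24*(-14))/(-24 + 4*(-24*(-14)) + 36*(36 - 24*(-14))))*23 = ((-4 + 336)*(36 + 336)/(-24 + 4*336 + 36*(36 + 336)))*23 = (332*372/(-24 + 1344 + 36*372))*23 = (332*372/(-24 + 1344 + 13392))*23 = (332*372/14712)*23 = ((1/14712)*332*372)*23 = (5146/613)*23 = 118358/613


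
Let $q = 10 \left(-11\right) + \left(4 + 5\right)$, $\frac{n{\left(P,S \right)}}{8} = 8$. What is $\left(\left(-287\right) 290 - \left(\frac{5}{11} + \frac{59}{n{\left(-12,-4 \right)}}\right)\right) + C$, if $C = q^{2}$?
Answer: $- \frac{51413385}{704} \approx -73030.0$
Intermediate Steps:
$n{\left(P,S \right)} = 64$ ($n{\left(P,S \right)} = 8 \cdot 8 = 64$)
$q = -101$ ($q = -110 + 9 = -101$)
$C = 10201$ ($C = \left(-101\right)^{2} = 10201$)
$\left(\left(-287\right) 290 - \left(\frac{5}{11} + \frac{59}{n{\left(-12,-4 \right)}}\right)\right) + C = \left(\left(-287\right) 290 - \left(\frac{5}{11} + \frac{59}{64}\right)\right) + 10201 = \left(-83230 - \frac{969}{704}\right) + 10201 = - \frac{58594889}{704} + 10201 = - \frac{51413385}{704}$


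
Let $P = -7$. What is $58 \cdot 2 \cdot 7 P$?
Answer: $-5684$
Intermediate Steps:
$58 \cdot 2 \cdot 7 P = 58 \cdot 2 \cdot 7 \left(-7\right) = 58 \cdot 14 \left(-7\right) = 58 \left(-98\right) = -5684$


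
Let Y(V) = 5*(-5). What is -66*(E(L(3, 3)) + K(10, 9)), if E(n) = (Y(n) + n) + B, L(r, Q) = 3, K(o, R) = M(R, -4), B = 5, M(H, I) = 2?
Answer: 990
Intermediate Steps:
K(o, R) = 2
Y(V) = -25
E(n) = -20 + n (E(n) = (-25 + n) + 5 = -20 + n)
-66*(E(L(3, 3)) + K(10, 9)) = -66*((-20 + 3) + 2) = -66*(-17 + 2) = -66*(-15) = 990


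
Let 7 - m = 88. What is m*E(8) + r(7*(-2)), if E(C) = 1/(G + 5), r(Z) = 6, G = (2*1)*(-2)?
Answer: -75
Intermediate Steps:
G = -4 (G = 2*(-2) = -4)
m = -81 (m = 7 - 1*88 = 7 - 88 = -81)
E(C) = 1 (E(C) = 1/(-4 + 5) = 1/1 = 1)
m*E(8) + r(7*(-2)) = -81*1 + 6 = -81 + 6 = -75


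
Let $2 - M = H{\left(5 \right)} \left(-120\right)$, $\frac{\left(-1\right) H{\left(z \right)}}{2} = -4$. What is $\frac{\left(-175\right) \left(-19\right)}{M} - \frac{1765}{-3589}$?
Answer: $\frac{368415}{93314} \approx 3.9481$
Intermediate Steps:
$H{\left(z \right)} = 8$ ($H{\left(z \right)} = \left(-2\right) \left(-4\right) = 8$)
$M = 962$ ($M = 2 - 8 \left(-120\right) = 2 - -960 = 2 + 960 = 962$)
$\frac{\left(-175\right) \left(-19\right)}{M} - \frac{1765}{-3589} = \frac{\left(-175\right) \left(-19\right)}{962} - \frac{1765}{-3589} = 3325 \cdot \frac{1}{962} - - \frac{1765}{3589} = \frac{3325}{962} + \frac{1765}{3589} = \frac{368415}{93314}$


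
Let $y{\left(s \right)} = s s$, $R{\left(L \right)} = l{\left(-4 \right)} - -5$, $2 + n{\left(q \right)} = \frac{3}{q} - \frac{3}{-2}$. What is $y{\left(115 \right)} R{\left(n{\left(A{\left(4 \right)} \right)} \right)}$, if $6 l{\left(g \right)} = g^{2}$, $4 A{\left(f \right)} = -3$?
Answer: $\frac{304175}{3} \approx 1.0139 \cdot 10^{5}$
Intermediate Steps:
$A{\left(f \right)} = - \frac{3}{4}$ ($A{\left(f \right)} = \frac{1}{4} \left(-3\right) = - \frac{3}{4}$)
$l{\left(g \right)} = \frac{g^{2}}{6}$
$n{\left(q \right)} = - \frac{1}{2} + \frac{3}{q}$ ($n{\left(q \right)} = -2 + \left(\frac{3}{q} - \frac{3}{-2}\right) = -2 + \left(\frac{3}{q} - - \frac{3}{2}\right) = -2 + \left(\frac{3}{q} + \frac{3}{2}\right) = -2 + \left(\frac{3}{2} + \frac{3}{q}\right) = - \frac{1}{2} + \frac{3}{q}$)
$R{\left(L \right)} = \frac{23}{3}$ ($R{\left(L \right)} = \frac{\left(-4\right)^{2}}{6} - -5 = \frac{1}{6} \cdot 16 + 5 = \frac{8}{3} + 5 = \frac{23}{3}$)
$y{\left(s \right)} = s^{2}$
$y{\left(115 \right)} R{\left(n{\left(A{\left(4 \right)} \right)} \right)} = 115^{2} \cdot \frac{23}{3} = 13225 \cdot \frac{23}{3} = \frac{304175}{3}$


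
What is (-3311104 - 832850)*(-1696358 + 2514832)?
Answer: -3391718606196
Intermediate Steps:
(-3311104 - 832850)*(-1696358 + 2514832) = -4143954*818474 = -3391718606196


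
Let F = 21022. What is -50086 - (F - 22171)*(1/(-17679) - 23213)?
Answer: -157471703322/5893 ≈ -2.6722e+7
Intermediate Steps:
-50086 - (F - 22171)*(1/(-17679) - 23213) = -50086 - (21022 - 22171)*(1/(-17679) - 23213) = -50086 - (-1149)*(-1/17679 - 23213) = -50086 - (-1149)*(-410382628)/17679 = -50086 - 1*157176546524/5893 = -50086 - 157176546524/5893 = -157471703322/5893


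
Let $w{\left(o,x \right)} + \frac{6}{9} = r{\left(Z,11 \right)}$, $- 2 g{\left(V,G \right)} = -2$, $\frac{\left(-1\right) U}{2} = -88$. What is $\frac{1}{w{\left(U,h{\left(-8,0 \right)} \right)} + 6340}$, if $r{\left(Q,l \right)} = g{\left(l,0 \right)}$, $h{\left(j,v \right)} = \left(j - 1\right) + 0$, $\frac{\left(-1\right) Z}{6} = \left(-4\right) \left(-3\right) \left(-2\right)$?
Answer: $\frac{3}{19021} \approx 0.00015772$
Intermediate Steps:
$U = 176$ ($U = \left(-2\right) \left(-88\right) = 176$)
$g{\left(V,G \right)} = 1$ ($g{\left(V,G \right)} = \left(- \frac{1}{2}\right) \left(-2\right) = 1$)
$Z = 144$ ($Z = - 6 \left(-4\right) \left(-3\right) \left(-2\right) = - 6 \cdot 12 \left(-2\right) = \left(-6\right) \left(-24\right) = 144$)
$h{\left(j,v \right)} = -1 + j$ ($h{\left(j,v \right)} = \left(-1 + j\right) + 0 = -1 + j$)
$r{\left(Q,l \right)} = 1$
$w{\left(o,x \right)} = \frac{1}{3}$ ($w{\left(o,x \right)} = - \frac{2}{3} + 1 = \frac{1}{3}$)
$\frac{1}{w{\left(U,h{\left(-8,0 \right)} \right)} + 6340} = \frac{1}{\frac{1}{3} + 6340} = \frac{1}{\frac{19021}{3}} = \frac{3}{19021}$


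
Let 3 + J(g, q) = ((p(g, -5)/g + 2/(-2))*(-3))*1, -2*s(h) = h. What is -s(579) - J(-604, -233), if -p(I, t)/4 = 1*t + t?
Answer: 87369/302 ≈ 289.30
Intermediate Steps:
p(I, t) = -8*t (p(I, t) = -4*(1*t + t) = -4*(t + t) = -8*t)
s(h) = -h/2
J(g, q) = -120/g (J(g, q) = -3 + (((-8*(-5))/g + 2/(-2))*(-3))*1 = -3 + ((40/g + 2*(-½))*(-3))*1 = -3 + ((40/g - 1)*(-3))*1 = -3 + ((-1 + 40/g)*(-3))*1 = -3 + (3 - 120/g)*1 = -3 + (3 - 120/g) = -120/g)
-s(579) - J(-604, -233) = -(-1)*579/2 - (-120)/(-604) = -1*(-579/2) - (-120)*(-1)/604 = 579/2 - 1*30/151 = 579/2 - 30/151 = 87369/302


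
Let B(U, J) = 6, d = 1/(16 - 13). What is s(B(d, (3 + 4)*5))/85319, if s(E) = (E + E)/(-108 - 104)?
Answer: -3/4521907 ≈ -6.6344e-7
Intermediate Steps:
d = 1/3 ≈ 0.33333
s(E) = -E/106 (s(E) = (2*E)/(-212) = (2*E)*(-1/212) = -E/106)
s(B(d, (3 + 4)*5))/85319 = -1/106*6/85319 = -3/53*1/85319 = -3/4521907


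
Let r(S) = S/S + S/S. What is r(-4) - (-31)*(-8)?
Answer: -246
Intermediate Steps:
r(S) = 2 (r(S) = 1 + 1 = 2)
r(-4) - (-31)*(-8) = 2 - (-31)*(-8) = 2 - 1*248 = 2 - 248 = -246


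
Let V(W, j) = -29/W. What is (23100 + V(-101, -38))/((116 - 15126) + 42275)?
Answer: 2333129/2753765 ≈ 0.84725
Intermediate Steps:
(23100 + V(-101, -38))/((116 - 15126) + 42275) = (23100 - 29/(-101))/((116 - 15126) + 42275) = (23100 - 29*(-1/101))/(-15010 + 42275) = (23100 + 29/101)/27265 = (2333129/101)*(1/27265) = 2333129/2753765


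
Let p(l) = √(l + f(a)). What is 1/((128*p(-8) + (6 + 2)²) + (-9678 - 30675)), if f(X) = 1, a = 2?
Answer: -40289/1623318209 - 128*I*√7/1623318209 ≈ -2.4819e-5 - 2.0862e-7*I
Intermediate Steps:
p(l) = √(1 + l) (p(l) = √(l + 1) = √(1 + l))
1/((128*p(-8) + (6 + 2)²) + (-9678 - 30675)) = 1/((128*√(1 - 8) + (6 + 2)²) + (-9678 - 30675)) = 1/((128*√(-7) + 8²) - 40353) = 1/((128*(I*√7) + 64) - 40353) = 1/((128*I*√7 + 64) - 40353) = 1/((64 + 128*I*√7) - 40353) = 1/(-40289 + 128*I*√7)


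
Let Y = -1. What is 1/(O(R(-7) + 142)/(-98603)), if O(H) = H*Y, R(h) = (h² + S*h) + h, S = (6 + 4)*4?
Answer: -98603/96 ≈ -1027.1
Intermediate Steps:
S = 40 (S = 10*4 = 40)
R(h) = h² + 41*h (R(h) = (h² + 40*h) + h = h² + 41*h)
O(H) = -H (O(H) = H*(-1) = -H)
1/(O(R(-7) + 142)/(-98603)) = 1/(-(-7*(41 - 7) + 142)/(-98603)) = 1/(-(-7*34 + 142)*(-1/98603)) = 1/(-(-238 + 142)*(-1/98603)) = 1/(-1*(-96)*(-1/98603)) = 1/(96*(-1/98603)) = 1/(-96/98603) = -98603/96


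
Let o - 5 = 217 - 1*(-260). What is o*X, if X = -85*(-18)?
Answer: 737460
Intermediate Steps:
X = 1530
o = 482 (o = 5 + (217 - 1*(-260)) = 5 + (217 + 260) = 5 + 477 = 482)
o*X = 482*1530 = 737460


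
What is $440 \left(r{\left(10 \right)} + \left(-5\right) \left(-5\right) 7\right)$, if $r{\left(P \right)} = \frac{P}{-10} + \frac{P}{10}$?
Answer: $77000$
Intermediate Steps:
$r{\left(P \right)} = 0$ ($r{\left(P \right)} = P \left(- \frac{1}{10}\right) + P \frac{1}{10} = - \frac{P}{10} + \frac{P}{10} = 0$)
$440 \left(r{\left(10 \right)} + \left(-5\right) \left(-5\right) 7\right) = 440 \left(0 + \left(-5\right) \left(-5\right) 7\right) = 440 \left(0 + 25 \cdot 7\right) = 440 \left(0 + 175\right) = 440 \cdot 175 = 77000$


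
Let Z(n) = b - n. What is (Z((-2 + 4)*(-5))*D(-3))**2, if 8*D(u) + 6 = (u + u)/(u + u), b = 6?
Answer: 100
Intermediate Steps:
D(u) = -5/8 (D(u) = -3/4 + ((u + u)/(u + u))/8 = -3/4 + ((2*u)/((2*u)))/8 = -3/4 + ((2*u)*(1/(2*u)))/8 = -3/4 + (1/8)*1 = -3/4 + 1/8 = -5/8)
Z(n) = 6 - n
(Z((-2 + 4)*(-5))*D(-3))**2 = ((6 - (-2 + 4)*(-5))*(-5/8))**2 = ((6 - 2*(-5))*(-5/8))**2 = ((6 - 1*(-10))*(-5/8))**2 = ((6 + 10)*(-5/8))**2 = (16*(-5/8))**2 = (-10)**2 = 100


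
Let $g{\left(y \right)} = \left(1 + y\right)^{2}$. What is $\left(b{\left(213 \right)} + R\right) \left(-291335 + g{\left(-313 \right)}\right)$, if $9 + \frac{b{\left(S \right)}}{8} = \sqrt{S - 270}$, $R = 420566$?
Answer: $-81572051554 - 1551928 i \sqrt{57} \approx -8.1572 \cdot 10^{10} - 1.1717 \cdot 10^{7} i$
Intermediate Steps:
$b{\left(S \right)} = -72 + 8 \sqrt{-270 + S}$ ($b{\left(S \right)} = -72 + 8 \sqrt{S - 270} = -72 + 8 \sqrt{-270 + S}$)
$\left(b{\left(213 \right)} + R\right) \left(-291335 + g{\left(-313 \right)}\right) = \left(\left(-72 + 8 \sqrt{-270 + 213}\right) + 420566\right) \left(-291335 + \left(1 - 313\right)^{2}\right) = \left(\left(-72 + 8 \sqrt{-57}\right) + 420566\right) \left(-291335 + \left(-312\right)^{2}\right) = \left(\left(-72 + 8 i \sqrt{57}\right) + 420566\right) \left(-291335 + 97344\right) = \left(\left(-72 + 8 i \sqrt{57}\right) + 420566\right) \left(-193991\right) = \left(420494 + 8 i \sqrt{57}\right) \left(-193991\right) = -81572051554 - 1551928 i \sqrt{57}$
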